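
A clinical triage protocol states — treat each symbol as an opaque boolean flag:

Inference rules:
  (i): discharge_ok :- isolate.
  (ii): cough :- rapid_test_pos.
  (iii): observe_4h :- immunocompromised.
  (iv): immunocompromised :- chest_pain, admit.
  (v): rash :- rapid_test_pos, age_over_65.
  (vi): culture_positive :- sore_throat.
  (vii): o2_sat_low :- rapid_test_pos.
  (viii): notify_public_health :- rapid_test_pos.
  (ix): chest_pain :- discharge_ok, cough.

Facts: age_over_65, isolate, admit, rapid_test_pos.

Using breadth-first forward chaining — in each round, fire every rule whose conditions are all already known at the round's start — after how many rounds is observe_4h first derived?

4

[1] (i) [discharge_ok :- isolate.]; (ii) [cough :- rapid_test_pos.]; (v) [rash :- rapid_test_pos, age_over_65.]; (vii) [o2_sat_low :- rapid_test_pos.]; (viii) [notify_public_health :- rapid_test_pos.]. ⇒ new: discharge_ok, cough, rash, o2_sat_low, notify_public_health.
[2] (ix) [chest_pain :- discharge_ok, cough.]. ⇒ new: chest_pain.
[3] (iv) [immunocompromised :- chest_pain, admit.]. ⇒ new: immunocompromised.
[4] (iii) [observe_4h :- immunocompromised.]. ⇒ new: observe_4h.
observe_4h first appears in round 4.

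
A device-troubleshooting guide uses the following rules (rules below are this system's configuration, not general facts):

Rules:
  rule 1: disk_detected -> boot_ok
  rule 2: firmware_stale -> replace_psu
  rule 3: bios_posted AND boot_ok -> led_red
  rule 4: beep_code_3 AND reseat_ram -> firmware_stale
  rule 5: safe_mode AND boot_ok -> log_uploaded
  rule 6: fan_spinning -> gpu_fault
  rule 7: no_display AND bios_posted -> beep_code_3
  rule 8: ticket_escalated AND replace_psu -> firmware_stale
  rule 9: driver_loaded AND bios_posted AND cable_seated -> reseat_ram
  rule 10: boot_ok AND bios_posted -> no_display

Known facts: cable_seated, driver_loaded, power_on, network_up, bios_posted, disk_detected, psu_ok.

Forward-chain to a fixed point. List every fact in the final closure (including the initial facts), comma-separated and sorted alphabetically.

beep_code_3, bios_posted, boot_ok, cable_seated, disk_detected, driver_loaded, firmware_stale, led_red, network_up, no_display, power_on, psu_ok, replace_psu, reseat_ram

[1] rule 1 [disk_detected -> boot_ok]; rule 9 [driver_loaded AND bios_posted AND cable_seated -> reseat_ram]. ⇒ new: boot_ok, reseat_ram.
[2] rule 3 [bios_posted AND boot_ok -> led_red]; rule 10 [boot_ok AND bios_posted -> no_display]. ⇒ new: led_red, no_display.
[3] rule 7 [no_display AND bios_posted -> beep_code_3]. ⇒ new: beep_code_3.
[4] rule 4 [beep_code_3 AND reseat_ram -> firmware_stale]. ⇒ new: firmware_stale.
[5] rule 2 [firmware_stale -> replace_psu]. ⇒ new: replace_psu.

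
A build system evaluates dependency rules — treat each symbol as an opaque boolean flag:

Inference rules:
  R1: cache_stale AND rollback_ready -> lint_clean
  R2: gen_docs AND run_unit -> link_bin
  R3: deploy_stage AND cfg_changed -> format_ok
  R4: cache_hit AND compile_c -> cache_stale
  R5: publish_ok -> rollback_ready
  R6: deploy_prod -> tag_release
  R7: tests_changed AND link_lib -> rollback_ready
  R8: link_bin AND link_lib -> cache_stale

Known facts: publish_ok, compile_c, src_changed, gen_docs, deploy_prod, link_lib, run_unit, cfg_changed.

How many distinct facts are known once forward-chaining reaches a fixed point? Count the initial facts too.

[1] R2 [gen_docs AND run_unit -> link_bin]; R5 [publish_ok -> rollback_ready]; R6 [deploy_prod -> tag_release]. ⇒ new: link_bin, rollback_ready, tag_release.
[2] R8 [link_bin AND link_lib -> cache_stale]. ⇒ new: cache_stale.
[3] R1 [cache_stale AND rollback_ready -> lint_clean]. ⇒ new: lint_clean.
Closure: {cache_stale, cfg_changed, compile_c, deploy_prod, gen_docs, link_bin, link_lib, lint_clean, publish_ok, rollback_ready, run_unit, src_changed, tag_release} — 13 facts.

13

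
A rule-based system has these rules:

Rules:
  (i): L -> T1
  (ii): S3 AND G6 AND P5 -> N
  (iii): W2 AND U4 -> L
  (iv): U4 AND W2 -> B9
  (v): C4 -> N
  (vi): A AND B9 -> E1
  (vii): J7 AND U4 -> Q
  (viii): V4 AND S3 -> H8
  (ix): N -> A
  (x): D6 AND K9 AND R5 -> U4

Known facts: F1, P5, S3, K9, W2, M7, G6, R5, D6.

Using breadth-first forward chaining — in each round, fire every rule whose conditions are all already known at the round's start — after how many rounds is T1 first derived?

[1] (ii) [S3 AND G6 AND P5 -> N]; (x) [D6 AND K9 AND R5 -> U4]. ⇒ new: N, U4.
[2] (iii) [W2 AND U4 -> L]; (iv) [U4 AND W2 -> B9]; (ix) [N -> A]. ⇒ new: L, B9, A.
[3] (i) [L -> T1]; (vi) [A AND B9 -> E1]. ⇒ new: T1, E1.
T1 first appears in round 3.

3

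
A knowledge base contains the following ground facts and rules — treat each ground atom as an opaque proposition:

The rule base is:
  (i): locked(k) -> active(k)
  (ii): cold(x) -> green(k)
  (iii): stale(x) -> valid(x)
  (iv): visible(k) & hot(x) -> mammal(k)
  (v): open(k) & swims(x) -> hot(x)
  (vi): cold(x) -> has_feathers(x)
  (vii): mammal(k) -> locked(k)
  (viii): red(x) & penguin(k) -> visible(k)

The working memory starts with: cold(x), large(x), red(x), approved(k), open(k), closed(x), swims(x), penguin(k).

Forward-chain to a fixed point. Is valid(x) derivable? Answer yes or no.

no

[1] (ii) [cold(x) -> green(k)]; (v) [open(k) & swims(x) -> hot(x)]; (vi) [cold(x) -> has_feathers(x)]; (viii) [red(x) & penguin(k) -> visible(k)]. ⇒ new: green(k), hot(x), has_feathers(x), visible(k).
[2] (iv) [visible(k) & hot(x) -> mammal(k)]. ⇒ new: mammal(k).
[3] (vii) [mammal(k) -> locked(k)]. ⇒ new: locked(k).
[4] (i) [locked(k) -> active(k)]. ⇒ new: active(k).
Fixed point reached. valid(x) is concluded only by (iii); (iii) needs stale(x) (never derived).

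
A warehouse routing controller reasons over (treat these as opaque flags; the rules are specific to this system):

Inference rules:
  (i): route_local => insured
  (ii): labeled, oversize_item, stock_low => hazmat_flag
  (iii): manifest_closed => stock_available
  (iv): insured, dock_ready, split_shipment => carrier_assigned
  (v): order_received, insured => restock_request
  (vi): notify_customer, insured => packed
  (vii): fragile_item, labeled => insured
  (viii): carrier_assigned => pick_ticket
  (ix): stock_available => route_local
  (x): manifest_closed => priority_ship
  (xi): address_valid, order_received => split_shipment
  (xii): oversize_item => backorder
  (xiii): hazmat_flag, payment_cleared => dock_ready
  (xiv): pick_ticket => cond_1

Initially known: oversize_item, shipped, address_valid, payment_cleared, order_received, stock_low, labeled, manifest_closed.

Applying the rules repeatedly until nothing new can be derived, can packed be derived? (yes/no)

Round 1: (ii) [labeled, oversize_item, stock_low => hazmat_flag]; (iii) [manifest_closed => stock_available]; (x) [manifest_closed => priority_ship]; (xi) [address_valid, order_received => split_shipment]; (xii) [oversize_item => backorder]. Adds hazmat_flag, stock_available, priority_ship, split_shipment, backorder.
Round 2: (ix) [stock_available => route_local]; (xiii) [hazmat_flag, payment_cleared => dock_ready]. Adds route_local, dock_ready.
Round 3: (i) [route_local => insured]. Adds insured.
Round 4: (iv) [insured, dock_ready, split_shipment => carrier_assigned]; (v) [order_received, insured => restock_request]. Adds carrier_assigned, restock_request.
Round 5: (viii) [carrier_assigned => pick_ticket]. Adds pick_ticket.
Round 6: (xiv) [pick_ticket => cond_1]. Adds cond_1.
Fixed point reached. packed is concluded only by (vi); (vi) needs notify_customer (never derived).

no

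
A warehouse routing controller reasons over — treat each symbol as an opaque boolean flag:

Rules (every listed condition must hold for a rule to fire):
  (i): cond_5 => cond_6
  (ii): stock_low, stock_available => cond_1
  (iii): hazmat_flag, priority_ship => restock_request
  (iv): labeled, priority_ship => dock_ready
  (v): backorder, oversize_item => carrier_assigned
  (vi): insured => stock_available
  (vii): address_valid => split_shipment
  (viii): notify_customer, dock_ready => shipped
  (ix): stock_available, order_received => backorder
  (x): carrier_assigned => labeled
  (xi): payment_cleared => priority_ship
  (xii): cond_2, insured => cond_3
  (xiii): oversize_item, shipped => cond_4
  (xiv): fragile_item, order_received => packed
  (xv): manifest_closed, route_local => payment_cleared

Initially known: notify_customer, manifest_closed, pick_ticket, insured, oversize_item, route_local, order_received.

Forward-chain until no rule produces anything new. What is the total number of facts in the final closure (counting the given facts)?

16

Round 1: (vi) [insured => stock_available]; (xv) [manifest_closed, route_local => payment_cleared]. Adds stock_available, payment_cleared.
Round 2: (ix) [stock_available, order_received => backorder]; (xi) [payment_cleared => priority_ship]. Adds backorder, priority_ship.
Round 3: (v) [backorder, oversize_item => carrier_assigned]. Adds carrier_assigned.
Round 4: (x) [carrier_assigned => labeled]. Adds labeled.
Round 5: (iv) [labeled, priority_ship => dock_ready]. Adds dock_ready.
Round 6: (viii) [notify_customer, dock_ready => shipped]. Adds shipped.
Round 7: (xiii) [oversize_item, shipped => cond_4]. Adds cond_4.
Closure: {backorder, carrier_assigned, cond_4, dock_ready, insured, labeled, manifest_closed, notify_customer, order_received, oversize_item, payment_cleared, pick_ticket, priority_ship, route_local, shipped, stock_available} — 16 facts.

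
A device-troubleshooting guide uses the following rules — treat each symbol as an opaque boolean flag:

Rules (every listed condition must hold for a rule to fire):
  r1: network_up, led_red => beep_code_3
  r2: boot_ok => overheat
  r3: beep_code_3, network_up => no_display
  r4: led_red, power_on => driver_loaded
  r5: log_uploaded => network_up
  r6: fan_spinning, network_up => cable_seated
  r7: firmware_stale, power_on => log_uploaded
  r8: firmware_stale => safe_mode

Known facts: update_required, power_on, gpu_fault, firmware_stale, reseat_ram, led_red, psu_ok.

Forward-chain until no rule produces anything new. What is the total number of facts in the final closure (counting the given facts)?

Round 1 fires r4, r7, r8, giving driver_loaded, log_uploaded, safe_mode.
Round 2 fires r5, giving network_up.
Round 3 fires r1, giving beep_code_3.
Round 4 fires r3, giving no_display.
Closure: {beep_code_3, driver_loaded, firmware_stale, gpu_fault, led_red, log_uploaded, network_up, no_display, power_on, psu_ok, reseat_ram, safe_mode, update_required} — 13 facts.

13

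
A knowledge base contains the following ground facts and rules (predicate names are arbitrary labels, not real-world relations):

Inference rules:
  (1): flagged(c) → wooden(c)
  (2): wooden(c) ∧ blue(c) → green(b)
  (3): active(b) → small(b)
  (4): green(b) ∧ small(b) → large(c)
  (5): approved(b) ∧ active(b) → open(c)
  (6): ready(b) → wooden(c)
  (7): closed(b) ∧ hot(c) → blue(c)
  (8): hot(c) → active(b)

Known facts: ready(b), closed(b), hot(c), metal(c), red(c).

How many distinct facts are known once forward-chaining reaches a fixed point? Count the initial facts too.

[1] (6) [ready(b) → wooden(c)]; (7) [closed(b) ∧ hot(c) → blue(c)]; (8) [hot(c) → active(b)]. ⇒ new: wooden(c), blue(c), active(b).
[2] (2) [wooden(c) ∧ blue(c) → green(b)]; (3) [active(b) → small(b)]. ⇒ new: green(b), small(b).
[3] (4) [green(b) ∧ small(b) → large(c)]. ⇒ new: large(c).
Closure: {active(b), blue(c), closed(b), green(b), hot(c), large(c), metal(c), ready(b), red(c), small(b), wooden(c)} — 11 facts.

11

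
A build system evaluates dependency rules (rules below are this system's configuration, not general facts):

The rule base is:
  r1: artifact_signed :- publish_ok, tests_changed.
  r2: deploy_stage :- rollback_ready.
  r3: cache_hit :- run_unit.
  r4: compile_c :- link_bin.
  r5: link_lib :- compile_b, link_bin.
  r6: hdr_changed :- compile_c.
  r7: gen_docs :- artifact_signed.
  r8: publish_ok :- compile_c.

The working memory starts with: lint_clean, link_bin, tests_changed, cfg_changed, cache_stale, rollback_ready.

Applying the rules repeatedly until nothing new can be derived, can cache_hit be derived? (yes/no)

Round 1 — r2, r4, derive deploy_stage, compile_c.
Round 2 — r6, r8, derive hdr_changed, publish_ok.
Round 3 — r1, derive artifact_signed.
Round 4 — r7, derive gen_docs.
Fixed point reached. cache_hit is concluded only by r3; r3 needs run_unit (never derived).

no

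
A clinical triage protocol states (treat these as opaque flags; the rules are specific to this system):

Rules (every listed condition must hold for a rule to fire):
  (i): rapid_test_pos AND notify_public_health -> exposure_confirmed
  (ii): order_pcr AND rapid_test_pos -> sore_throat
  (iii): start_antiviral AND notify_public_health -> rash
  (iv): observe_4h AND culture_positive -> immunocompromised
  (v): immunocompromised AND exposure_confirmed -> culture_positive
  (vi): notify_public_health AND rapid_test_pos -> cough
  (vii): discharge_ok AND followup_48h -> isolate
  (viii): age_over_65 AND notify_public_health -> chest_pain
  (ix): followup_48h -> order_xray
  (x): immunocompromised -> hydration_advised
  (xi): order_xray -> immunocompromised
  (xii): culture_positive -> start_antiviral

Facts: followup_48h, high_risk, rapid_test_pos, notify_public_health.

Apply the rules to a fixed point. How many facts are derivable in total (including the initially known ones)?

12

Round 1 fires (i), (vi), (ix), giving exposure_confirmed, cough, order_xray.
Round 2 fires (xi), giving immunocompromised.
Round 3 fires (v), (x), giving culture_positive, hydration_advised.
Round 4 fires (xii), giving start_antiviral.
Round 5 fires (iii), giving rash.
Closure: {cough, culture_positive, exposure_confirmed, followup_48h, high_risk, hydration_advised, immunocompromised, notify_public_health, order_xray, rapid_test_pos, rash, start_antiviral} — 12 facts.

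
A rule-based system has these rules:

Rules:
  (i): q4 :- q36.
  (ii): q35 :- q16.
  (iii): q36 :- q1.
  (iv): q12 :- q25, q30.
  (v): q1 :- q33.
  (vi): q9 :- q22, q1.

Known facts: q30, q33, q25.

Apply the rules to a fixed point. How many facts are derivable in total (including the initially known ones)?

Round 1: (iv) [q12 :- q25, q30.]; (v) [q1 :- q33.]. New: q12, q1.
Round 2: (iii) [q36 :- q1.]. New: q36.
Round 3: (i) [q4 :- q36.]. New: q4.
Closure: {q1, q12, q25, q30, q33, q36, q4} — 7 facts.

7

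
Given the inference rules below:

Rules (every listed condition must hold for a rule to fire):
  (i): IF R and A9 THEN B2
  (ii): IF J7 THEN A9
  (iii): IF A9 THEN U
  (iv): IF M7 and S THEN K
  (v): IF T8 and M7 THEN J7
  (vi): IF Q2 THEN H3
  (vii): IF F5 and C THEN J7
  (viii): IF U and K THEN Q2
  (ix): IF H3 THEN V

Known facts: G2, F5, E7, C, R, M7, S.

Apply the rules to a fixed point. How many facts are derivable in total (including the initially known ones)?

15

Round 1: (iv) [IF M7 and S THEN K]; (vii) [IF F5 and C THEN J7]. New: K, J7.
Round 2: (ii) [IF J7 THEN A9]. New: A9.
Round 3: (i) [IF R and A9 THEN B2]; (iii) [IF A9 THEN U]. New: B2, U.
Round 4: (viii) [IF U and K THEN Q2]. New: Q2.
Round 5: (vi) [IF Q2 THEN H3]. New: H3.
Round 6: (ix) [IF H3 THEN V]. New: V.
Closure: {A9, B2, C, E7, F5, G2, H3, J7, K, M7, Q2, R, S, U, V} — 15 facts.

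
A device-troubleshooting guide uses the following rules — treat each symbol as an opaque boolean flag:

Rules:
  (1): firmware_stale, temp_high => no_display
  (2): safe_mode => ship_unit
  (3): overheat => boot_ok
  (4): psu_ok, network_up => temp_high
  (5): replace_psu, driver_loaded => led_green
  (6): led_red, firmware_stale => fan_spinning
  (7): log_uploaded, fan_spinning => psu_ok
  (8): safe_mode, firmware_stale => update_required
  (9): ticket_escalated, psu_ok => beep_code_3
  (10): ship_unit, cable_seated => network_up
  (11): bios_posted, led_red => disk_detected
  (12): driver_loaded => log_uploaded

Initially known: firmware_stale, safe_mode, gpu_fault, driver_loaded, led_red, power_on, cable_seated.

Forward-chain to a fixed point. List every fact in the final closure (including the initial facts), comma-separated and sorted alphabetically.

cable_seated, driver_loaded, fan_spinning, firmware_stale, gpu_fault, led_red, log_uploaded, network_up, no_display, power_on, psu_ok, safe_mode, ship_unit, temp_high, update_required

Round 1: (2) [safe_mode => ship_unit]; (6) [led_red, firmware_stale => fan_spinning]; (8) [safe_mode, firmware_stale => update_required]; (12) [driver_loaded => log_uploaded]. Adds ship_unit, fan_spinning, update_required, log_uploaded.
Round 2: (7) [log_uploaded, fan_spinning => psu_ok]; (10) [ship_unit, cable_seated => network_up]. Adds psu_ok, network_up.
Round 3: (4) [psu_ok, network_up => temp_high]. Adds temp_high.
Round 4: (1) [firmware_stale, temp_high => no_display]. Adds no_display.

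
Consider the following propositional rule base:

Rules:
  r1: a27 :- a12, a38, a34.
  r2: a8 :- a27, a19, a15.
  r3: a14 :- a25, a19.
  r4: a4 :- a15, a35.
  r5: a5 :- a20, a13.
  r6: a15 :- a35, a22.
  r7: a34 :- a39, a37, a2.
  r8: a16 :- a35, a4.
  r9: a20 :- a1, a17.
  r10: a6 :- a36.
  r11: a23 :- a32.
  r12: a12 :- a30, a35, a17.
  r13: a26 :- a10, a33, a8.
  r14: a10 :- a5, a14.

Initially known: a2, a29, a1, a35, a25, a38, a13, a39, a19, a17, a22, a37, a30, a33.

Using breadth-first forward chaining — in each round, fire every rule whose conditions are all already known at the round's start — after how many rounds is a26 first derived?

Round 1 — r3, r6, r7, r9, r12, derive a14, a15, a34, a20, a12.
Round 2 — r1, r4, r5, derive a27, a4, a5.
Round 3 — r2, r8, r14, derive a8, a16, a10.
Round 4 — r13, derive a26.
a26 first appears in round 4.

4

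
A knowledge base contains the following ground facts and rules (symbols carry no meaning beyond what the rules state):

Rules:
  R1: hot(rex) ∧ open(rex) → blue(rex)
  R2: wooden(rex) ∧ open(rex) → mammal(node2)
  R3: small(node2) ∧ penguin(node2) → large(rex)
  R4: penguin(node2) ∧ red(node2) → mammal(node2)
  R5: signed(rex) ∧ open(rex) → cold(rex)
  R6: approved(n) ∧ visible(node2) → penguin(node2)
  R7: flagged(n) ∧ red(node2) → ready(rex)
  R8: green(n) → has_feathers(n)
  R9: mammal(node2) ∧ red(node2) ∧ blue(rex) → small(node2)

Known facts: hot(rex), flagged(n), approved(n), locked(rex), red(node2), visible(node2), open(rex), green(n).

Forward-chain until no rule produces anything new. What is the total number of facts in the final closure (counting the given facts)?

15

Round 1 fires R1, R6, R7, R8, giving blue(rex), penguin(node2), ready(rex), has_feathers(n).
Round 2 fires R4, giving mammal(node2).
Round 3 fires R9, giving small(node2).
Round 4 fires R3, giving large(rex).
Closure: {approved(n), blue(rex), flagged(n), green(n), has_feathers(n), hot(rex), large(rex), locked(rex), mammal(node2), open(rex), penguin(node2), ready(rex), red(node2), small(node2), visible(node2)} — 15 facts.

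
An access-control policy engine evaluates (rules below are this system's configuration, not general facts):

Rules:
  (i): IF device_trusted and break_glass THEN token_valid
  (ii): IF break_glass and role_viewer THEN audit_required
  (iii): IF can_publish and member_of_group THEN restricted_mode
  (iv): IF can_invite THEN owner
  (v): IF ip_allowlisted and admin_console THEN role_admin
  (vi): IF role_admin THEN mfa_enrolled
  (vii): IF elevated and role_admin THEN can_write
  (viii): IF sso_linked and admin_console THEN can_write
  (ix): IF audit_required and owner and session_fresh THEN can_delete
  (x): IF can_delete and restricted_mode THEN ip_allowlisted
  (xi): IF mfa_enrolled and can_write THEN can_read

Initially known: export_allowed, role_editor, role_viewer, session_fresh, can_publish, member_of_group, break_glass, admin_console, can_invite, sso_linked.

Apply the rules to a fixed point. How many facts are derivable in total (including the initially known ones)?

Round 1 fires (ii), (iii), (iv), (viii), giving audit_required, restricted_mode, owner, can_write.
Round 2 fires (ix), giving can_delete.
Round 3 fires (x), giving ip_allowlisted.
Round 4 fires (v), giving role_admin.
Round 5 fires (vi), giving mfa_enrolled.
Round 6 fires (xi), giving can_read.
Closure: {admin_console, audit_required, break_glass, can_delete, can_invite, can_publish, can_read, can_write, export_allowed, ip_allowlisted, member_of_group, mfa_enrolled, owner, restricted_mode, role_admin, role_editor, role_viewer, session_fresh, sso_linked} — 19 facts.

19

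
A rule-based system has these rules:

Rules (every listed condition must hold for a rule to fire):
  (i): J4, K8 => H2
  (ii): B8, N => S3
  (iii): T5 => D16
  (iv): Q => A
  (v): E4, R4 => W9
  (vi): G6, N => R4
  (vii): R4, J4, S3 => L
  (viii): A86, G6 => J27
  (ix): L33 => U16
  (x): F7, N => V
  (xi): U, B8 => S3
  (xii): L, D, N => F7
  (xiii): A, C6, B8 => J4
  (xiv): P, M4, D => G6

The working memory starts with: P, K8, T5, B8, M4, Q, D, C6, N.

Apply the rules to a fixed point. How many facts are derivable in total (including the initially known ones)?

Round 1 fires (ii), (iii), (iv), (xiv), giving S3, D16, A, G6.
Round 2 fires (vi), (xiii), giving R4, J4.
Round 3 fires (i), (vii), giving H2, L.
Round 4 fires (xii), giving F7.
Round 5 fires (x), giving V.
Closure: {A, B8, C6, D, D16, F7, G6, H2, J4, K8, L, M4, N, P, Q, R4, S3, T5, V} — 19 facts.

19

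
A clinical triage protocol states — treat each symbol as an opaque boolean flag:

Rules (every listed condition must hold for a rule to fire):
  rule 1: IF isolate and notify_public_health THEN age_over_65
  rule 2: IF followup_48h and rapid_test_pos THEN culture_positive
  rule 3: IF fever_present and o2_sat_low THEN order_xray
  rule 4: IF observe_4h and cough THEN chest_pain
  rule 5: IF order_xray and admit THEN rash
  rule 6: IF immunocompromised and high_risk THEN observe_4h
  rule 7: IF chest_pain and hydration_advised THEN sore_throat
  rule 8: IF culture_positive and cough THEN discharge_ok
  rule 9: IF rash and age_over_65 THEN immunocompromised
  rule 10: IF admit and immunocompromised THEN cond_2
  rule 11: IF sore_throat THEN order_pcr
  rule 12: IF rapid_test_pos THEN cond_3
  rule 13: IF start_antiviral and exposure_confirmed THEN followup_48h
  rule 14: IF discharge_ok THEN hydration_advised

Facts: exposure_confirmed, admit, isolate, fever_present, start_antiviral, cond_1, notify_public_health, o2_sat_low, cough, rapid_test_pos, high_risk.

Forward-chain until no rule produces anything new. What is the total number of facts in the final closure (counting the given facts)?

Round 1: rule 1 [IF isolate and notify_public_health THEN age_over_65]; rule 3 [IF fever_present and o2_sat_low THEN order_xray]; rule 12 [IF rapid_test_pos THEN cond_3]; rule 13 [IF start_antiviral and exposure_confirmed THEN followup_48h]. New: age_over_65, order_xray, cond_3, followup_48h.
Round 2: rule 2 [IF followup_48h and rapid_test_pos THEN culture_positive]; rule 5 [IF order_xray and admit THEN rash]. New: culture_positive, rash.
Round 3: rule 8 [IF culture_positive and cough THEN discharge_ok]; rule 9 [IF rash and age_over_65 THEN immunocompromised]. New: discharge_ok, immunocompromised.
Round 4: rule 6 [IF immunocompromised and high_risk THEN observe_4h]; rule 10 [IF admit and immunocompromised THEN cond_2]; rule 14 [IF discharge_ok THEN hydration_advised]. New: observe_4h, cond_2, hydration_advised.
Round 5: rule 4 [IF observe_4h and cough THEN chest_pain]. New: chest_pain.
Round 6: rule 7 [IF chest_pain and hydration_advised THEN sore_throat]. New: sore_throat.
Round 7: rule 11 [IF sore_throat THEN order_pcr]. New: order_pcr.
Closure: {admit, age_over_65, chest_pain, cond_1, cond_2, cond_3, cough, culture_positive, discharge_ok, exposure_confirmed, fever_present, followup_48h, high_risk, hydration_advised, immunocompromised, isolate, notify_public_health, o2_sat_low, observe_4h, order_pcr, order_xray, rapid_test_pos, rash, sore_throat, start_antiviral} — 25 facts.

25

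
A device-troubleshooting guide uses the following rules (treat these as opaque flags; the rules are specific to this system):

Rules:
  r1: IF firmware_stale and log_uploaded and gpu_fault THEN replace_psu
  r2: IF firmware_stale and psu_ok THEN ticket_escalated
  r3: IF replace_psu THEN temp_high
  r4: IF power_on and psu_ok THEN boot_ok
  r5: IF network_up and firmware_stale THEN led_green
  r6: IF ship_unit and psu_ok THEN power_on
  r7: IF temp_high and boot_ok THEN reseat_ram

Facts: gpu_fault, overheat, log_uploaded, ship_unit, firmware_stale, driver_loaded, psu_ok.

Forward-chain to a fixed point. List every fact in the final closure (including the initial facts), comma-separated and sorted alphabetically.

Round 1: r1 [IF firmware_stale and log_uploaded and gpu_fault THEN replace_psu]; r2 [IF firmware_stale and psu_ok THEN ticket_escalated]; r6 [IF ship_unit and psu_ok THEN power_on]. Adds replace_psu, ticket_escalated, power_on.
Round 2: r3 [IF replace_psu THEN temp_high]; r4 [IF power_on and psu_ok THEN boot_ok]. Adds temp_high, boot_ok.
Round 3: r7 [IF temp_high and boot_ok THEN reseat_ram]. Adds reseat_ram.

boot_ok, driver_loaded, firmware_stale, gpu_fault, log_uploaded, overheat, power_on, psu_ok, replace_psu, reseat_ram, ship_unit, temp_high, ticket_escalated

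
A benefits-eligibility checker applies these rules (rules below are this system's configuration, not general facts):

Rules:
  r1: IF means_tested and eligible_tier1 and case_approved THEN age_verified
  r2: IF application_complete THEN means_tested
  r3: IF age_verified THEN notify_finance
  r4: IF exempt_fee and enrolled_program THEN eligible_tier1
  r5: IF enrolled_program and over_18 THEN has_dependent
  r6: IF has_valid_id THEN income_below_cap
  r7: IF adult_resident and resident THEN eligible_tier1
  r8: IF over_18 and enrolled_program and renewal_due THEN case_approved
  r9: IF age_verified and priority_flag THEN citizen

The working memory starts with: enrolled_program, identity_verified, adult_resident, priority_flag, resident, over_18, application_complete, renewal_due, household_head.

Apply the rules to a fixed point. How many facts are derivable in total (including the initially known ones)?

Round 1: r2 [IF application_complete THEN means_tested]; r5 [IF enrolled_program and over_18 THEN has_dependent]; r7 [IF adult_resident and resident THEN eligible_tier1]; r8 [IF over_18 and enrolled_program and renewal_due THEN case_approved]. New: means_tested, has_dependent, eligible_tier1, case_approved.
Round 2: r1 [IF means_tested and eligible_tier1 and case_approved THEN age_verified]. New: age_verified.
Round 3: r3 [IF age_verified THEN notify_finance]; r9 [IF age_verified and priority_flag THEN citizen]. New: notify_finance, citizen.
Closure: {adult_resident, age_verified, application_complete, case_approved, citizen, eligible_tier1, enrolled_program, has_dependent, household_head, identity_verified, means_tested, notify_finance, over_18, priority_flag, renewal_due, resident} — 16 facts.

16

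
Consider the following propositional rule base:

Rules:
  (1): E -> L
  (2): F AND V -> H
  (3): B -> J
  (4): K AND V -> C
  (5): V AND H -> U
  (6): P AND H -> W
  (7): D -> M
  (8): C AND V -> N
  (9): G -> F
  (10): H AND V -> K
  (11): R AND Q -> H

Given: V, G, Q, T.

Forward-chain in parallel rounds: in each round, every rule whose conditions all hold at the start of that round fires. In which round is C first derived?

4

Round 1: (9) [G -> F]. New: F.
Round 2: (2) [F AND V -> H]. New: H.
Round 3: (5) [V AND H -> U]; (10) [H AND V -> K]. New: U, K.
Round 4: (4) [K AND V -> C]. New: C.
C first appears in round 4.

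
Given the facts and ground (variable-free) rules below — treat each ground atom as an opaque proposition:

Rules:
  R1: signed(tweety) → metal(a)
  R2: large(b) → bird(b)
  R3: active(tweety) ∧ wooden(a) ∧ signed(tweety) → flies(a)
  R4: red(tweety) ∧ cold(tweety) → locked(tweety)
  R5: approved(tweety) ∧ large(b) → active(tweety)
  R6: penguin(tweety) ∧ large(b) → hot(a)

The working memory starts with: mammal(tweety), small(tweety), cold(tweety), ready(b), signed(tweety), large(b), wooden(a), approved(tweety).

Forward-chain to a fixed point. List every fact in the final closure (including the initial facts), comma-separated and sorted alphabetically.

Round 1: R1 [signed(tweety) → metal(a)]; R2 [large(b) → bird(b)]; R5 [approved(tweety) ∧ large(b) → active(tweety)]. New: metal(a), bird(b), active(tweety).
Round 2: R3 [active(tweety) ∧ wooden(a) ∧ signed(tweety) → flies(a)]. New: flies(a).

active(tweety), approved(tweety), bird(b), cold(tweety), flies(a), large(b), mammal(tweety), metal(a), ready(b), signed(tweety), small(tweety), wooden(a)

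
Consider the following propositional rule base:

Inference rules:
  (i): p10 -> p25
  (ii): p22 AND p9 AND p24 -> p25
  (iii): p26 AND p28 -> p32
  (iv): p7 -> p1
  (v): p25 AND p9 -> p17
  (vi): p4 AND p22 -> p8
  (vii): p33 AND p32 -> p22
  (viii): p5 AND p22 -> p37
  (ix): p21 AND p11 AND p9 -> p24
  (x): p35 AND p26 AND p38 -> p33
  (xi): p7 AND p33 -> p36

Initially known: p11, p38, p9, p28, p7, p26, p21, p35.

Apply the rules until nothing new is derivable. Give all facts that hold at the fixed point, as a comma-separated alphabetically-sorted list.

p1, p11, p17, p21, p22, p24, p25, p26, p28, p32, p33, p35, p36, p38, p7, p9

Round 1 fires (iii), (iv), (ix), (x), giving p32, p1, p24, p33.
Round 2 fires (vii), (xi), giving p22, p36.
Round 3 fires (ii), giving p25.
Round 4 fires (v), giving p17.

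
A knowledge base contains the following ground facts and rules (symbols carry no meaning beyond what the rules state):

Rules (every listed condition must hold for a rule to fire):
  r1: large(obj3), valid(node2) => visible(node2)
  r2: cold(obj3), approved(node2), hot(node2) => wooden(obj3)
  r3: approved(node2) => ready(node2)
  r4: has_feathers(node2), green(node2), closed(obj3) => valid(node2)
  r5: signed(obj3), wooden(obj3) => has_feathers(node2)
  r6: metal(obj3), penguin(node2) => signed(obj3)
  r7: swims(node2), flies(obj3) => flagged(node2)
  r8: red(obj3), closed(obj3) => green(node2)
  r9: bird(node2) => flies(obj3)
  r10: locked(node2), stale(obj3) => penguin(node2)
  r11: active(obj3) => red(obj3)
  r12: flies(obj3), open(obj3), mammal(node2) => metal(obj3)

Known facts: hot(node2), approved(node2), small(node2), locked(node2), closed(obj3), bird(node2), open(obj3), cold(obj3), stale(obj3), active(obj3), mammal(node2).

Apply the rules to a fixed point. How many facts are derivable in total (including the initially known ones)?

21

Round 1: r2 [cold(obj3), approved(node2), hot(node2) => wooden(obj3)]; r3 [approved(node2) => ready(node2)]; r9 [bird(node2) => flies(obj3)]; r10 [locked(node2), stale(obj3) => penguin(node2)]; r11 [active(obj3) => red(obj3)]. New: wooden(obj3), ready(node2), flies(obj3), penguin(node2), red(obj3).
Round 2: r8 [red(obj3), closed(obj3) => green(node2)]; r12 [flies(obj3), open(obj3), mammal(node2) => metal(obj3)]. New: green(node2), metal(obj3).
Round 3: r6 [metal(obj3), penguin(node2) => signed(obj3)]. New: signed(obj3).
Round 4: r5 [signed(obj3), wooden(obj3) => has_feathers(node2)]. New: has_feathers(node2).
Round 5: r4 [has_feathers(node2), green(node2), closed(obj3) => valid(node2)]. New: valid(node2).
Closure: {active(obj3), approved(node2), bird(node2), closed(obj3), cold(obj3), flies(obj3), green(node2), has_feathers(node2), hot(node2), locked(node2), mammal(node2), metal(obj3), open(obj3), penguin(node2), ready(node2), red(obj3), signed(obj3), small(node2), stale(obj3), valid(node2), wooden(obj3)} — 21 facts.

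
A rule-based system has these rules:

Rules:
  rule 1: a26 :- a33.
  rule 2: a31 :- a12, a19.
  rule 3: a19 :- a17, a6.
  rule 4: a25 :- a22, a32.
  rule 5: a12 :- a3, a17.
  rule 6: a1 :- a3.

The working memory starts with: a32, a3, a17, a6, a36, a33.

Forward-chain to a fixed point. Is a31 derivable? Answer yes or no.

yes

Round 1 fires rule 1, rule 3, rule 5, rule 6, giving a26, a19, a12, a1.
Round 2 fires rule 2, giving a31.
a31 appears in round 2, so it is derivable.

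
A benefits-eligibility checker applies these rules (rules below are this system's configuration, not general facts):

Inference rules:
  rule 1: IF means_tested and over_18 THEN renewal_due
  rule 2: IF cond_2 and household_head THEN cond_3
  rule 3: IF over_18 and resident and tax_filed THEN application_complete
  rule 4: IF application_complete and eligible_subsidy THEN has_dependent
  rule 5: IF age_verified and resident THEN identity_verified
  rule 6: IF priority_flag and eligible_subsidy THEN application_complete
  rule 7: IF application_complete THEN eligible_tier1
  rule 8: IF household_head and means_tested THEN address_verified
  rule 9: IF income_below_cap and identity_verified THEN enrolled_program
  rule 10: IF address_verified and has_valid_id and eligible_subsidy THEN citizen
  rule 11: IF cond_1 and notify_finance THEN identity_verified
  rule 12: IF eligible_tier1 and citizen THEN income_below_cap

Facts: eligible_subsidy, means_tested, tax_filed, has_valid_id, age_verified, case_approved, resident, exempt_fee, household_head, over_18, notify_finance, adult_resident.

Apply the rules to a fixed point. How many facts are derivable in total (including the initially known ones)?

Round 1 fires rule 1, rule 3, rule 5, rule 8, giving renewal_due, application_complete, identity_verified, address_verified.
Round 2 fires rule 4, rule 7, rule 10, giving has_dependent, eligible_tier1, citizen.
Round 3 fires rule 12, giving income_below_cap.
Round 4 fires rule 9, giving enrolled_program.
Closure: {address_verified, adult_resident, age_verified, application_complete, case_approved, citizen, eligible_subsidy, eligible_tier1, enrolled_program, exempt_fee, has_dependent, has_valid_id, household_head, identity_verified, income_below_cap, means_tested, notify_finance, over_18, renewal_due, resident, tax_filed} — 21 facts.

21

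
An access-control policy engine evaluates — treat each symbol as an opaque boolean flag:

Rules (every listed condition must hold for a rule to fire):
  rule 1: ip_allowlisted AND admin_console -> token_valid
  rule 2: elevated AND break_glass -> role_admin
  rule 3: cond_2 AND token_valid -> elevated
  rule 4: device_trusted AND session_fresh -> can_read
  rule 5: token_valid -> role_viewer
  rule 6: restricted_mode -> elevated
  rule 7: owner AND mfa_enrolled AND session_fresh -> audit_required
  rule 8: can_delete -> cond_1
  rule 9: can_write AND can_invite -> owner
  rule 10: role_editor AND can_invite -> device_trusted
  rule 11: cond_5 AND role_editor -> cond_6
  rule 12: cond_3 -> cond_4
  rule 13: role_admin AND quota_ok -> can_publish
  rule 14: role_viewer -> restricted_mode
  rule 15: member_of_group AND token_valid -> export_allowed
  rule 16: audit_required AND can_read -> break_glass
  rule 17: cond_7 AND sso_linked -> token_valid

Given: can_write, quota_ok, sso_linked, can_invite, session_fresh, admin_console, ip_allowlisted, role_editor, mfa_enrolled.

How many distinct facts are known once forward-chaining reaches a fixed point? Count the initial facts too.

20

Round 1: rule 1 [ip_allowlisted AND admin_console -> token_valid]; rule 9 [can_write AND can_invite -> owner]; rule 10 [role_editor AND can_invite -> device_trusted]. New: token_valid, owner, device_trusted.
Round 2: rule 4 [device_trusted AND session_fresh -> can_read]; rule 5 [token_valid -> role_viewer]; rule 7 [owner AND mfa_enrolled AND session_fresh -> audit_required]. New: can_read, role_viewer, audit_required.
Round 3: rule 14 [role_viewer -> restricted_mode]; rule 16 [audit_required AND can_read -> break_glass]. New: restricted_mode, break_glass.
Round 4: rule 6 [restricted_mode -> elevated]. New: elevated.
Round 5: rule 2 [elevated AND break_glass -> role_admin]. New: role_admin.
Round 6: rule 13 [role_admin AND quota_ok -> can_publish]. New: can_publish.
Closure: {admin_console, audit_required, break_glass, can_invite, can_publish, can_read, can_write, device_trusted, elevated, ip_allowlisted, mfa_enrolled, owner, quota_ok, restricted_mode, role_admin, role_editor, role_viewer, session_fresh, sso_linked, token_valid} — 20 facts.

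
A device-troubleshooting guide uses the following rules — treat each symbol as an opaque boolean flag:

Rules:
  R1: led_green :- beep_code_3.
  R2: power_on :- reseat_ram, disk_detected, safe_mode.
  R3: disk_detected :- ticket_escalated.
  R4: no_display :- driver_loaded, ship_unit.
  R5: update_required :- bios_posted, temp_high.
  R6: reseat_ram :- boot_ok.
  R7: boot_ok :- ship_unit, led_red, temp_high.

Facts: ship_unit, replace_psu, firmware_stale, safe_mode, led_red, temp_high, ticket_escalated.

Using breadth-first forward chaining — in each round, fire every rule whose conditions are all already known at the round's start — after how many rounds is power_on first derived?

3

[1] R3 [disk_detected :- ticket_escalated.]; R7 [boot_ok :- ship_unit, led_red, temp_high.]. ⇒ new: disk_detected, boot_ok.
[2] R6 [reseat_ram :- boot_ok.]. ⇒ new: reseat_ram.
[3] R2 [power_on :- reseat_ram, disk_detected, safe_mode.]. ⇒ new: power_on.
power_on first appears in round 3.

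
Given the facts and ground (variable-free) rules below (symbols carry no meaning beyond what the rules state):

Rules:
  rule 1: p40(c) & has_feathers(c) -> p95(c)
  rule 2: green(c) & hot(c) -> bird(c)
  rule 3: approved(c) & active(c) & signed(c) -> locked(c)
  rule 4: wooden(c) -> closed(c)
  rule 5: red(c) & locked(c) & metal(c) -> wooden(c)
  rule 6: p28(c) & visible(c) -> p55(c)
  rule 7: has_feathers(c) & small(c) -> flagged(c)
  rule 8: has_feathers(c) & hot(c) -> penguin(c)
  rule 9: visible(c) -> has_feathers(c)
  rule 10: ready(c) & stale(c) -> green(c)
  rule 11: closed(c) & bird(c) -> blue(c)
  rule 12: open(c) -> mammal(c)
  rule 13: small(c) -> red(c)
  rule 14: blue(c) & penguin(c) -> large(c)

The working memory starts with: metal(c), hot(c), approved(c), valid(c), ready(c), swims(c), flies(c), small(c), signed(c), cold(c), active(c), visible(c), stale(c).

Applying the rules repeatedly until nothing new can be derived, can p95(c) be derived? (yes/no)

no

Round 1: rule 3 [approved(c) & active(c) & signed(c) -> locked(c)]; rule 9 [visible(c) -> has_feathers(c)]; rule 10 [ready(c) & stale(c) -> green(c)]; rule 13 [small(c) -> red(c)]. Adds locked(c), has_feathers(c), green(c), red(c).
Round 2: rule 2 [green(c) & hot(c) -> bird(c)]; rule 5 [red(c) & locked(c) & metal(c) -> wooden(c)]; rule 7 [has_feathers(c) & small(c) -> flagged(c)]; rule 8 [has_feathers(c) & hot(c) -> penguin(c)]. Adds bird(c), wooden(c), flagged(c), penguin(c).
Round 3: rule 4 [wooden(c) -> closed(c)]. Adds closed(c).
Round 4: rule 11 [closed(c) & bird(c) -> blue(c)]. Adds blue(c).
Round 5: rule 14 [blue(c) & penguin(c) -> large(c)]. Adds large(c).
Fixed point reached. p95(c) is concluded only by rule 1; rule 1 needs p40(c) (never derived).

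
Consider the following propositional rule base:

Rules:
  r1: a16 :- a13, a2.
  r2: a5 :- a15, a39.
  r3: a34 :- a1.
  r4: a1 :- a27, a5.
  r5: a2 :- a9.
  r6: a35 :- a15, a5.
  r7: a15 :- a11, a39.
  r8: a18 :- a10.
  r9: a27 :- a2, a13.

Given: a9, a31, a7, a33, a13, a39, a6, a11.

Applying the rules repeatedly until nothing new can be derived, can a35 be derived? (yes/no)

yes

Round 1 fires r5, r7, giving a2, a15.
Round 2 fires r1, r2, r9, giving a16, a5, a27.
Round 3 fires r4, r6, giving a1, a35.
Round 4 fires r3, giving a34.
a35 appears in round 3, so it is derivable.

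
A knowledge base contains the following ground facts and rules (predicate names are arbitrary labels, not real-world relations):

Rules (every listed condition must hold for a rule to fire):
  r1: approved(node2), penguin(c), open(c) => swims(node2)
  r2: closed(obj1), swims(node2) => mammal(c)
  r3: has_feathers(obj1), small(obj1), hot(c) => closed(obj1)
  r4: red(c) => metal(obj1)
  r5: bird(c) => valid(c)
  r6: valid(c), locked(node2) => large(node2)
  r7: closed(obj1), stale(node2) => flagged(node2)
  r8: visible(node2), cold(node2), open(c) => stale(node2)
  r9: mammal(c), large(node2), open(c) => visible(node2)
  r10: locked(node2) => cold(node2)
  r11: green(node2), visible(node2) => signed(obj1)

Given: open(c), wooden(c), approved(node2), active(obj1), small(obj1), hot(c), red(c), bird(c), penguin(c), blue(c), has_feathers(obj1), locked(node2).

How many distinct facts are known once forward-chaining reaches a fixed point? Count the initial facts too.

Round 1 — r1, r3, r4, r5, r10, derive swims(node2), closed(obj1), metal(obj1), valid(c), cold(node2).
Round 2 — r2, r6, derive mammal(c), large(node2).
Round 3 — r9, derive visible(node2).
Round 4 — r8, derive stale(node2).
Round 5 — r7, derive flagged(node2).
Closure: {active(obj1), approved(node2), bird(c), blue(c), closed(obj1), cold(node2), flagged(node2), has_feathers(obj1), hot(c), large(node2), locked(node2), mammal(c), metal(obj1), open(c), penguin(c), red(c), small(obj1), stale(node2), swims(node2), valid(c), visible(node2), wooden(c)} — 22 facts.

22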